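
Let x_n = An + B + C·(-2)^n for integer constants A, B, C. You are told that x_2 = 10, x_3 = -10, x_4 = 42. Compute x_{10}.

The three given values yield: 2A + B + 4C = 10; 3A + B - 8C = -10; 4A + B + 16C = 42.
Subtracting the first from the second: A - 12C = -20.
Subtracting the second from the third: A + 24C = 52.
Solving: C = 2, A = 4, then B = -6.
Hence x_{10} = 4·10 + (-6) + 2·1024 = 2082.

2082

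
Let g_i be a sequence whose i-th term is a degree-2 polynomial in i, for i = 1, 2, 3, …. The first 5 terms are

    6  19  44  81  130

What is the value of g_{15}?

1280

1st diffs: 13, 25, 37, 49.
2nd diffs: 12, 12, 12 (constant).
So g_i = 6i^2 - 5i + 5.
Evaluating at i = 15 gives g_{15} = 1280.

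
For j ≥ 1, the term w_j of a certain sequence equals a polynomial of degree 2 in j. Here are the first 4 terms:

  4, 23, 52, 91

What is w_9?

436

1st diffs: 19, 29, 39.
2nd diffs: 10, 10 (constant).
So w_j = 5j^2 + 4j - 5.
Evaluating at j = 9 gives w_9 = 436.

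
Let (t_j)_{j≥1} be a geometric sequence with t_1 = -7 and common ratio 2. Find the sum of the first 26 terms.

t_j = (-7)·2^(j-1).
S = (-7)·(2^26 - 1)/(2 - 1) = (-7)·(67108864 - 1)/(1) = -469762041.

-469762041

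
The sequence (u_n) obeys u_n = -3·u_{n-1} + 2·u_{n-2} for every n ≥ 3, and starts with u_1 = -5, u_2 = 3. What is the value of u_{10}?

u_3 = -19;  u_4 = 63;  u_5 = -227;  u_6 = 807;  u_7 = -2875;  u_8 = 10239;  u_9 = -36467;  u_{10} = 129879.

129879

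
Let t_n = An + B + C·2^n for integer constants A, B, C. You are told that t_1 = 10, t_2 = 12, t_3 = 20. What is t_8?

744

Write the equations: A + B + 2C = 10; 2A + B + 4C = 12; 3A + B + 8C = 20.
Subtracting the first from the second: A + 2C = 2.
Subtracting the second from the third: A + 4C = 8.
Solving: C = 3, A = -4, then B = 8.
Therefore t_8 = -32 + 8 + 3·256 = 744.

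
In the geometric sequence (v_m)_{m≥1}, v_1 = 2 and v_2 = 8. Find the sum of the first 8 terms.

43690

Common ratio r = 4.
v_m = 2·4^(m-1).
S = 2·(4^8 - 1)/(4 - 1) = 2·(65536 - 1)/(3) = 43690.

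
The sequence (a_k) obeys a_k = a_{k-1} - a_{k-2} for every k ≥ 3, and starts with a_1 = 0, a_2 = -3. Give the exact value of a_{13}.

Compute successive terms:
a_3 = -3;  a_4 = 0;  a_5 = 3;  …;  a_{10} = 0;  a_{11} = 3;  a_{12} = 3;  a_{13} = 0.

0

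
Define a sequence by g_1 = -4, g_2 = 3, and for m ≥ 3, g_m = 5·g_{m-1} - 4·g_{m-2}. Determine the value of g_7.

Step forward from the initial values:
g_3 = 31  g_4 = 143  g_5 = 591  g_6 = 2383  g_7 = 9551.
(Characteristic roots are 4 and 1.)

9551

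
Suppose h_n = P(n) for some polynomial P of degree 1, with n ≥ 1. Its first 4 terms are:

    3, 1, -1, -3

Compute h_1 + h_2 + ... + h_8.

1st diffs: -2, -2, -2 (constant).
So h_n = -2n + 5.
Continuing: -5, -7, -9, -11.
Summing n = 1..8 (8 terms) gives -32.

-32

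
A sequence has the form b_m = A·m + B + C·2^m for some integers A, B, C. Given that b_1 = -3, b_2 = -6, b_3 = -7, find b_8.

216

Plug in m = 1, 2, 3: A + B + 2C = -3; 2A + B + 4C = -6; 3A + B + 8C = -7.
Subtracting the first from the second: A + 2C = -3.
Subtracting the second from the third: A + 4C = -1.
Solving: C = 1, A = -5, then B = 0.
So b_m = -5·m + 0 + 1·2^m; at m=8 this is 216.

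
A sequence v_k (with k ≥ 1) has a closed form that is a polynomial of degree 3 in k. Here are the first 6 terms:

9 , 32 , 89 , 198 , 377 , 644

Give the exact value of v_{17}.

1st diffs: 23, 57, 109, 179, 267.
2nd diffs: 34, 52, 70, 88.
3rd diffs: 18, 18, 18 (constant).
So v_k = 3k^3 - k^2 + 5k + 2.
Evaluating at k = 17 gives v_{17} = 14537.

14537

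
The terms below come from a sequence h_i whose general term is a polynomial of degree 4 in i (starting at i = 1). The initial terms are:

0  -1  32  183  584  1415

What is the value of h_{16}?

107295

1st diffs: -1, 33, 151, 401, 831.
2nd diffs: 34, 118, 250, 430.
3rd diffs: 84, 132, 180.
4th diffs: 48, 48 (constant).
Newton forward-difference form: h_i = (-1)·C(i-1,1) + 34·C(i-1,2) + 84·C(i-1,3) + 48·C(i-1,4).
At i = 16: i-1 = 15, so h_{16} = -15 + 3570 + 38220 + 65520 = 107295.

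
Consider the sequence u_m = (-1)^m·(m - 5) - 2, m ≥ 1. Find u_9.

-6

(-1)^9 = -1; m - 5 at m=9 is 4; so u_9 = -6.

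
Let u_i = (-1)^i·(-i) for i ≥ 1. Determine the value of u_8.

-8

(-1)^8 = 1; -i at i=8 is -8; so u_8 = -8.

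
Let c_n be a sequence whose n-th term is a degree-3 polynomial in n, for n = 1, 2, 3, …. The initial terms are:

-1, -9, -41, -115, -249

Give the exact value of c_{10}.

-2449

1st diffs: -8, -32, -74, -134.
2nd diffs: -24, -42, -60.
3rd diffs: -18, -18 (constant).
Newton forward-difference form: c_n = -1 + (-8)·C(n-1,1) + (-24)·C(n-1,2) + (-18)·C(n-1,3).
At n = 10: n-1 = 9, so c_{10} = -1 - 72 - 864 - 1512 = -2449.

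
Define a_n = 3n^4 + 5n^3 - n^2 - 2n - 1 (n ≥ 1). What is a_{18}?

343727

a_{18} = 3·18^4 + 5·18^3 - 1·18^2 - 2·18 - 1 = 343727.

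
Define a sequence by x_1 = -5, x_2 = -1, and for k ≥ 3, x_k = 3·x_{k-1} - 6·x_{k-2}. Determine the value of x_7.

-1269

Iterate the recurrence:
x_3 = 27  x_4 = 87  x_5 = 99  x_6 = -225  x_7 = -1269.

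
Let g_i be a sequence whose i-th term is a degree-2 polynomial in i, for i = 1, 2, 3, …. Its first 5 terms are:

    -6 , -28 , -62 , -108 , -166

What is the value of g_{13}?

-1062

1st diffs: -22, -34, -46, -58.
2nd diffs: -12, -12, -12 (constant).
Newton forward-difference form: g_i = -6 + (-22)·C(i-1,1) + (-12)·C(i-1,2).
At i = 13: i-1 = 12, so g_{13} = -6 - 264 - 792 = -1062.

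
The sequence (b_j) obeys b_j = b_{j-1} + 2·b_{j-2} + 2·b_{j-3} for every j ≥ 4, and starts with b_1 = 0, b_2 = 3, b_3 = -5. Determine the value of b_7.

-15

b_4 = 1; b_5 = -3; b_6 = -11; b_7 = -15.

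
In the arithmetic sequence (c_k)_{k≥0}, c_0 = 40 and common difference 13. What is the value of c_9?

157

c_k = 40 + (k - 0)·13.
c_9 = 40 + 9·13 = 157.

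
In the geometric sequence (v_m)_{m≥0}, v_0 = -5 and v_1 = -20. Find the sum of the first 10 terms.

-1747625

Common ratio r = 4.
v_m = (-5)·4^(m-0).
S = (-5)·(4^10 - 1)/(4 - 1) = (-5)·(1048576 - 1)/(3) = -1747625.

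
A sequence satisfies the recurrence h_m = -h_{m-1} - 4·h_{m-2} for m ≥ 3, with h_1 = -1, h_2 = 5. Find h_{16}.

Compute successive terms:
h_3 = -1, h_4 = -19, h_5 = 23, …, h_{13} = 5111, h_{14} = -20011, h_{15} = -433, h_{16} = 80477.

80477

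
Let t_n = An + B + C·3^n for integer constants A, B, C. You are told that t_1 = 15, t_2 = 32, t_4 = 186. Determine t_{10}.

Write the equations: A + B + 3C = 15; 2A + B + 9C = 32; 4A + B + 81C = 186.
Subtracting the first from the second: A + 6C = 17.
Subtracting the second from the third: 2A + 72C = 154.
Solving: C = 2, A = 5, then B = 4.
Hence t_{10} = 5·10 + 4 + 2·59049 = 118152.

118152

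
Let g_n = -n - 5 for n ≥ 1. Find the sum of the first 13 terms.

Over n = 1..13: Σn = 91.
Total = (-1)·91 + (-5)·13 = -156.

-156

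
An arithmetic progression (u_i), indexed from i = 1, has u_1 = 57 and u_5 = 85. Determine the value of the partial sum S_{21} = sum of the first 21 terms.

Common difference d = (85 - 57) / (5 - 1) = 7.
u_i = 57 + (i - 1)·7.
u_{21} = 197; S = 21·(57 + 197)/2 = 2667.

2667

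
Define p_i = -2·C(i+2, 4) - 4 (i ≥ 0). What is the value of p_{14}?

C(16, 4) = 1820, so p_{14} = -3644.

-3644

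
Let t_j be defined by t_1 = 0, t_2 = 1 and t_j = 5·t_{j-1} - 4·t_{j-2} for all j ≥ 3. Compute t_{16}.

357913941

Applying the relation repeatedly:
t_3 = 5  t_4 = 21  t_5 = 85  …  t_{13} = 5592405  t_{14} = 22369621  t_{15} = 89478485  t_{16} = 357913941.
(Characteristic roots are 4 and 1.)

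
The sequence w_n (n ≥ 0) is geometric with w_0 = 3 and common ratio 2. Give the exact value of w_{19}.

w_n = 3·2^(n-0).
w_{19} = 3·2^19 = 1572864.

1572864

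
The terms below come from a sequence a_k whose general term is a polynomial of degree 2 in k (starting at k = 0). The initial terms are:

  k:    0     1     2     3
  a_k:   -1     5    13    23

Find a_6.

1st diffs: 6, 8, 10.
2nd diffs: 2, 2 (constant).
Newton forward-difference form: a_k = -1 + 6·C(k,1) + 2·C(k,2).
At k = 6: k = 6, so a_6 = -1 + 36 + 30 = 65.

65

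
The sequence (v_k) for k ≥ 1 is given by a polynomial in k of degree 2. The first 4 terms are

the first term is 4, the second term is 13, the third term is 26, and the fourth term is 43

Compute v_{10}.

1st diffs: 9, 13, 17.
2nd diffs: 4, 4 (constant).
Newton forward-difference form: v_k = 4 + 9·C(k-1,1) + 4·C(k-1,2).
At k = 10: k-1 = 9, so v_{10} = 4 + 81 + 144 = 229.

229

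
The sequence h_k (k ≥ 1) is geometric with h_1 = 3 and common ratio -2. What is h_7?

h_k = 3·(-2)^(k-1).
h_7 = 3·(-2)^6 = 192.

192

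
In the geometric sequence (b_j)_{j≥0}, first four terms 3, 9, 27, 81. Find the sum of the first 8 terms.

Common ratio r = 3.
b_j = 3·3^(j-0).
S = 3·(3^8 - 1)/(3 - 1) = 3·(6561 - 1)/(2) = 9840.

9840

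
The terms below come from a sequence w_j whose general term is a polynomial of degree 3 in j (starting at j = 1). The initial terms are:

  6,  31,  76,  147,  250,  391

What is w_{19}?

8412

1st diffs: 25, 45, 71, 103, 141.
2nd diffs: 20, 26, 32, 38.
3rd diffs: 6, 6, 6 (constant).
Newton forward-difference form: w_j = 6 + 25·C(j-1,1) + 20·C(j-1,2) + 6·C(j-1,3).
At j = 19: j-1 = 18, so w_{19} = 6 + 450 + 3060 + 4896 = 8412.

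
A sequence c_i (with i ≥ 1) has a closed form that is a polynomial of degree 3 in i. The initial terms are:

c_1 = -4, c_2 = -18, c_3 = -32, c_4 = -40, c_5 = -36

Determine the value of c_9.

220

1st diffs: -14, -14, -8, 4.
2nd diffs: 0, 6, 12.
3rd diffs: 6, 6 (constant).
Newton forward-difference form: c_i = -4 + (-14)·C(i-1,1) + 6·C(i-1,3).
At i = 9: i-1 = 8, so c_9 = -4 - 112 + 336 = 220.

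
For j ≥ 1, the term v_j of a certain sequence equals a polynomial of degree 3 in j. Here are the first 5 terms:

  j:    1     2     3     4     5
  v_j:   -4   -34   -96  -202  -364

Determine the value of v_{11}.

-3184

1st diffs: -30, -62, -106, -162.
2nd diffs: -32, -44, -56.
3rd diffs: -12, -12 (constant).
So v_j = -2j^3 - 4j^2 - 4j + 6.
Evaluating at j = 11 gives v_{11} = -3184.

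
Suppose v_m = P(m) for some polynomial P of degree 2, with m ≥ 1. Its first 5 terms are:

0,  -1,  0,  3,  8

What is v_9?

48

1st diffs: -1, 1, 3, 5.
2nd diffs: 2, 2, 2 (constant).
So v_m = m^2 - 4m + 3.
Evaluating at m = 9 gives v_9 = 48.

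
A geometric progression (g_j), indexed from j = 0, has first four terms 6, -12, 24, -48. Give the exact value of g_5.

-192

Common ratio r = -2.
g_j = 6·(-2)^(j-0).
g_5 = 6·(-2)^5 = -192.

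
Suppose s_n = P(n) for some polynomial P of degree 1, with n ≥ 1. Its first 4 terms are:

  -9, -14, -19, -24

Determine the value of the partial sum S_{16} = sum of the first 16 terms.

-744

1st diffs: -5, -5, -5 (constant).
So s_n = -5n - 4.
Continuing: …, -29, -34, -39, -44, …, s_{16} = -84.
Summing n = 1..16 (16 terms) gives -744.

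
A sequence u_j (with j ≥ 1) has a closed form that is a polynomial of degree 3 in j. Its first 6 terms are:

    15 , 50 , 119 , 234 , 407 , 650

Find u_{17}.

1st diffs: 35, 69, 115, 173, 243.
2nd diffs: 34, 46, 58, 70.
3rd diffs: 12, 12, 12 (constant).
Newton forward-difference form: u_j = 15 + 35·C(j-1,1) + 34·C(j-1,2) + 12·C(j-1,3).
At j = 17: j-1 = 16, so u_{17} = 15 + 560 + 4080 + 6720 = 11375.

11375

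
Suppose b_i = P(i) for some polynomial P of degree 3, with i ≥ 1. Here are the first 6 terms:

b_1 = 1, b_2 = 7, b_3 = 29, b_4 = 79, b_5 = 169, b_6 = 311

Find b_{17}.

1st diffs: 6, 22, 50, 90, 142.
2nd diffs: 16, 28, 40, 52.
3rd diffs: 12, 12, 12 (constant).
So b_i = 2i^3 - 4i^2 + 4i - 1.
Evaluating at i = 17 gives b_{17} = 8737.

8737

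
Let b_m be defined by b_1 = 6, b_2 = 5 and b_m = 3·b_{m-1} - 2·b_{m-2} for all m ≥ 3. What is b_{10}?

-505

Applying the relation repeatedly:
b_3 = 3; b_4 = -1; b_5 = -9; b_6 = -25; b_7 = -57; b_8 = -121; b_9 = -249; b_{10} = -505.
(Characteristic roots are 2 and 1.)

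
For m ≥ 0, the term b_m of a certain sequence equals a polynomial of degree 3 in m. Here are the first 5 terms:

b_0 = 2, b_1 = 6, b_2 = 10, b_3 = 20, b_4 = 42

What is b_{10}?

1st diffs: 4, 4, 10, 22.
2nd diffs: 0, 6, 12.
3rd diffs: 6, 6 (constant).
Newton forward-difference form: b_m = 2 + 4·C(m,1) + 6·C(m,3).
At m = 10: m = 10, so b_{10} = 2 + 40 + 720 = 762.

762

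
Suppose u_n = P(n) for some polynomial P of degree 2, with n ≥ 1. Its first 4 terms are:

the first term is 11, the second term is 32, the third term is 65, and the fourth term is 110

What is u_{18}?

2000

1st diffs: 21, 33, 45.
2nd diffs: 12, 12 (constant).
Newton forward-difference form: u_n = 11 + 21·C(n-1,1) + 12·C(n-1,2).
At n = 18: n-1 = 17, so u_{18} = 11 + 357 + 1632 = 2000.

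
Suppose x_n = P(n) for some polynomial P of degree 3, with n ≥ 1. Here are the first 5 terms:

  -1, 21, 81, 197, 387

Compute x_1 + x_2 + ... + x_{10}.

1st diffs: 22, 60, 116, 190.
2nd diffs: 38, 56, 74.
3rd diffs: 18, 18 (constant).
So x_n = 3n^3 + n^2 - 2n - 3.
Continuing: …, 669, 1061, 1581, 2247, …, x_{10} = 3077.
Summing n = 1..10 (10 terms) gives 9320.

9320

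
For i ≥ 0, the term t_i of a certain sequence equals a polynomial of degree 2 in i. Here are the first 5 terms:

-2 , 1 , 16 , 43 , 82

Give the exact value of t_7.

1st diffs: 3, 15, 27, 39.
2nd diffs: 12, 12, 12 (constant).
Newton forward-difference form: t_i = -2 + 3·C(i,1) + 12·C(i,2).
At i = 7: i = 7, so t_7 = -2 + 21 + 252 = 271.

271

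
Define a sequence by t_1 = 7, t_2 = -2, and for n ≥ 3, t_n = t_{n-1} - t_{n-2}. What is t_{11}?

2

t_3 = -9, t_4 = -7, t_5 = 2, t_6 = 9, t_7 = 7, t_8 = -2, t_9 = -9, t_{10} = -7, t_{11} = 2.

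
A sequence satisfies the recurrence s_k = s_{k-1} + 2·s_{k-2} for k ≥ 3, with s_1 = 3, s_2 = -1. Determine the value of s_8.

s_3 = 5; s_4 = 3; s_5 = 13; s_6 = 19; s_7 = 45; s_8 = 83.
(Characteristic roots are 2 and -1.)

83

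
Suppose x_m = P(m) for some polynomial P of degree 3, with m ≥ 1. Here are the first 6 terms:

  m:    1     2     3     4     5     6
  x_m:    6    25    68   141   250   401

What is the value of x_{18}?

1st diffs: 19, 43, 73, 109, 151.
2nd diffs: 24, 30, 36, 42.
3rd diffs: 6, 6, 6 (constant).
Newton forward-difference form: x_m = 6 + 19·C(m-1,1) + 24·C(m-1,2) + 6·C(m-1,3).
At m = 18: m-1 = 17, so x_{18} = 6 + 323 + 3264 + 4080 = 7673.

7673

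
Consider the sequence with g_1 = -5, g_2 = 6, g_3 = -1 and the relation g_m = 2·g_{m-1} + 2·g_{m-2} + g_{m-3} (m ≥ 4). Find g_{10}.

2421

Compute successive terms:
g_4 = 5; g_5 = 14; g_6 = 37; g_7 = 107; g_8 = 302; g_9 = 855; g_{10} = 2421.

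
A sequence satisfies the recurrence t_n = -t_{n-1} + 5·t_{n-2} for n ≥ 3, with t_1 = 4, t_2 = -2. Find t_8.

Compute successive terms:
t_3 = 22;  t_4 = -32;  t_5 = 142;  t_6 = -302;  t_7 = 1012;  t_8 = -2522.

-2522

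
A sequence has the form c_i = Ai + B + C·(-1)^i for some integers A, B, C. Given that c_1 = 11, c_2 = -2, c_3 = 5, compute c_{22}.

The three given values yield: A + B - C = 11; 2A + B + C = -2; 3A + B - C = 5.
Subtracting the first from the second: A + 2C = -13.
Subtracting the second from the third: A - 2C = 7.
Solving: C = -5, A = -3, then B = 9.
So c_i = -3·i + 9 + (-5)·(-1)^i; at i=22 this is -62.

-62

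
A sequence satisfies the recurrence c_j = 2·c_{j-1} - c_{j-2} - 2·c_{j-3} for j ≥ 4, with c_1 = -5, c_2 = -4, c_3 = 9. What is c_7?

25

Iterate the recurrence:
c_4 = 32  c_5 = 63  c_6 = 76  c_7 = 25.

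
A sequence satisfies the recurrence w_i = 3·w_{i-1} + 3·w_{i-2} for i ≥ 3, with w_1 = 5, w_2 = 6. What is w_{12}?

5054157

Applying the relation repeatedly:
w_3 = 33  w_4 = 117  w_5 = 450  w_6 = 1701  w_7 = 6453  w_8 = 24462  w_9 = 92745  w_{10} = 351621  w_{11} = 1333098  w_{12} = 5054157.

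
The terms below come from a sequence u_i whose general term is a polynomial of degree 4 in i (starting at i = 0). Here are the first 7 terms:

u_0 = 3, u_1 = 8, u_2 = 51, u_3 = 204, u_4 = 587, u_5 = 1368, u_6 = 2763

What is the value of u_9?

13512

1st diffs: 5, 43, 153, 383, 781, 1395.
2nd diffs: 38, 110, 230, 398, 614.
3rd diffs: 72, 120, 168, 216.
4th diffs: 48, 48, 48 (constant).
Newton forward-difference form: u_i = 3 + 5·C(i,1) + 38·C(i,2) + 72·C(i,3) + 48·C(i,4).
At i = 9: i = 9, so u_9 = 3 + 45 + 1368 + 6048 + 6048 = 13512.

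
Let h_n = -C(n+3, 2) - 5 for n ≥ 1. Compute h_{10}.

-83

C(13, 2) = 78, so h_{10} = -83.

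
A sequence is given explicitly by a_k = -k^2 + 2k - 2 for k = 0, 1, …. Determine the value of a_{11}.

-101

a_{11} = -1·11^2 + 2·11 - 2 = -101.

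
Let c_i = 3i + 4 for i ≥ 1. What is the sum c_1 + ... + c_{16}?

Over i = 1..16: Σi = 136.
Total = (3)·136 + (4)·16 = 472.

472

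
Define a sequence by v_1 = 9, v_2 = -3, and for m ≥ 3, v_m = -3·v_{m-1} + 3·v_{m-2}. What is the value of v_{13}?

19479609

Compute successive terms:
v_3 = 36, v_4 = -117, v_5 = 459, …, v_{10} = -357453, v_{11} = 1355211, v_{12} = -5137992, v_{13} = 19479609.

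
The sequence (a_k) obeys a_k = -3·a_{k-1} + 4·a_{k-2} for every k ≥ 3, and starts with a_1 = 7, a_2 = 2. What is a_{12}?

Step forward from the initial values:
a_3 = 22, a_4 = -58, a_5 = 262, a_6 = -1018, a_7 = 4102, a_8 = -16378, a_9 = 65542, a_{10} = -262138, a_{11} = 1048582, a_{12} = -4194298.
(Characteristic roots are 1 and -4.)

-4194298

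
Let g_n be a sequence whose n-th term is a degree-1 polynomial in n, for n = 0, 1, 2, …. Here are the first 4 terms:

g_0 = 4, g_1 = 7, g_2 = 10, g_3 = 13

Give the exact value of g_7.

25

1st diffs: 3, 3, 3 (constant).
So g_n = 3n + 4.
Evaluating at n = 7 gives g_7 = 25.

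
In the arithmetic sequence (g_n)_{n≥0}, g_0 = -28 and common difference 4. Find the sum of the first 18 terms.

108

g_n = -28 + (n - 0)·4.
g_{17} = 40; S = 18·(-28 + 40)/2 = 108.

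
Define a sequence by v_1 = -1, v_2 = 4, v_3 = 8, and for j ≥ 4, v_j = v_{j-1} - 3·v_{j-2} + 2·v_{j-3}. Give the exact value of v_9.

v_4 = -6; v_5 = -22; v_6 = 12; v_7 = 66; v_8 = -14; v_9 = -188.

-188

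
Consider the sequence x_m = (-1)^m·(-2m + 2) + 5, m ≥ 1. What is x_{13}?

(-1)^13 = -1; -2m + 2 at m=13 is -24; so x_{13} = 29.

29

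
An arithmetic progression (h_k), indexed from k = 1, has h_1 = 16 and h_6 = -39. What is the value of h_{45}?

Common difference d = (-39 - 16) / (6 - 1) = -11.
h_k = 16 + (k - 1)·(-11).
h_{45} = 16 + 44·(-11) = -468.

-468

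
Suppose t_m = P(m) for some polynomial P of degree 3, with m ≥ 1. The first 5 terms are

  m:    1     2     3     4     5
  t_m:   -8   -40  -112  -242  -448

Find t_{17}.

1st diffs: -32, -72, -130, -206.
2nd diffs: -40, -58, -76.
3rd diffs: -18, -18 (constant).
So t_m = -3m^3 - 2m^2 - 5m + 2.
Evaluating at m = 17 gives t_{17} = -15400.

-15400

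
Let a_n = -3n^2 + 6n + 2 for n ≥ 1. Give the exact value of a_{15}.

a_{15} = -3·15^2 + 6·15 + 2 = -583.

-583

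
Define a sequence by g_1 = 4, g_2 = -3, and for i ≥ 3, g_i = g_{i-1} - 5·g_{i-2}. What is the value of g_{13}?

Step forward from the initial values:
g_3 = -23; g_4 = -8; g_5 = 107; …; g_{10} = 6432; g_{11} = 2347; g_{12} = -29813; g_{13} = -41548.

-41548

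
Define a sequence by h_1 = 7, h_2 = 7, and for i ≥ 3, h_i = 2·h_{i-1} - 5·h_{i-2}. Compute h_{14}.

Compute successive terms:
h_3 = -21;  h_4 = -77;  h_5 = -49;  …;  h_{11} = 1659;  h_{12} = 45283;  h_{13} = 82271;  h_{14} = -61873.

-61873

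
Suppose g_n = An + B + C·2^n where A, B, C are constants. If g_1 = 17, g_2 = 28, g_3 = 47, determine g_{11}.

8231

Plug in n = 1, 2, 3: A + B + 2C = 17; 2A + B + 4C = 28; 3A + B + 8C = 47.
Subtracting the first from the second: A + 2C = 11.
Subtracting the second from the third: A + 4C = 19.
Solving: C = 4, A = 3, then B = 6.
Therefore g_{11} = 33 + 6 + 4·2048 = 8231.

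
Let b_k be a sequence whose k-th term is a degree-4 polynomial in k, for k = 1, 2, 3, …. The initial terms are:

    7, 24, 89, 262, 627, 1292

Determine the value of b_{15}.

1st diffs: 17, 65, 173, 365, 665.
2nd diffs: 48, 108, 192, 300.
3rd diffs: 60, 84, 108.
4th diffs: 24, 24 (constant).
Newton forward-difference form: b_k = 7 + 17·C(k-1,1) + 48·C(k-1,2) + 60·C(k-1,3) + 24·C(k-1,4).
At k = 15: k-1 = 14, so b_{15} = 7 + 238 + 4368 + 21840 + 24024 = 50477.

50477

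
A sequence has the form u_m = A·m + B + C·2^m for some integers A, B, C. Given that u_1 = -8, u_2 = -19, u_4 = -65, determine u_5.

Write the equations: A + B + 2C = -8; 2A + B + 4C = -19; 4A + B + 16C = -65.
Subtracting the first from the second: A + 2C = -11.
Subtracting the second from the third: 2A + 12C = -46.
Solving: C = -3, A = -5, then B = 3.
Hence u_5 = -5·5 + 3 + (-3)·32 = -118.

-118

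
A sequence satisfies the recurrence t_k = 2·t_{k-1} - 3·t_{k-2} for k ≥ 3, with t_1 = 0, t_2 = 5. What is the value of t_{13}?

-2300

Iterate the recurrence:
t_3 = 10, t_4 = 5, t_5 = -20, …, t_{10} = 365, t_{11} = -110, t_{12} = -1315, t_{13} = -2300.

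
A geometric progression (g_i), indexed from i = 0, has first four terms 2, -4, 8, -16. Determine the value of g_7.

Common ratio r = -2.
g_i = 2·(-2)^(i-0).
g_7 = 2·(-2)^7 = -256.

-256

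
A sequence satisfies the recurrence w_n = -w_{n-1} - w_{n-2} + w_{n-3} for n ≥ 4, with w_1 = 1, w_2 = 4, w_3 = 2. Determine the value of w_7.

Compute successive terms:
w_4 = -5; w_5 = 7; w_6 = 0; w_7 = -12.

-12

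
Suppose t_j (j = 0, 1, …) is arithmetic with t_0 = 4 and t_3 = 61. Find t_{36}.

Common difference d = (61 - 4) / (3 - 0) = 19.
t_j = 4 + (j - 0)·19.
t_{36} = 4 + 36·19 = 688.

688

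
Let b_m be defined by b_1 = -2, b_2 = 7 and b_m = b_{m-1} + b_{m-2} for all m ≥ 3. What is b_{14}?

Step forward from the initial values:
b_3 = 5;  b_4 = 12;  b_5 = 17;  …;  b_{11} = 317;  b_{12} = 513;  b_{13} = 830;  b_{14} = 1343.

1343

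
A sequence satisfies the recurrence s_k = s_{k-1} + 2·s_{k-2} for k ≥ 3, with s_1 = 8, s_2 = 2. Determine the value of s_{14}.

s_3 = 18  s_4 = 22  s_5 = 58  …  s_{11} = 3418  s_{12} = 6822  s_{13} = 13658  s_{14} = 27302.
(Characteristic roots are 2 and -1.)

27302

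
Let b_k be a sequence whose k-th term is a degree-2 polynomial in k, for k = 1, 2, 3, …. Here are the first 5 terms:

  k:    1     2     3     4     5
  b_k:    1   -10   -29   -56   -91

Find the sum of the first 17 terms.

1st diffs: -11, -19, -27, -35.
2nd diffs: -8, -8, -8 (constant).
Newton forward-difference form: b_k = 1 + (-11)·C(k-1,1) + (-8)·C(k-1,2).
Continuing: …, -134, -185, -244, -311, …, b_{17} = -1135.
Summing k = 1..17 (17 terms) gives -6919.

-6919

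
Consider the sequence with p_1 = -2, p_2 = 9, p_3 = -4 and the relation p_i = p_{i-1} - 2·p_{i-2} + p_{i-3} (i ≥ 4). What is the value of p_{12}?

Applying the relation repeatedly:
p_4 = -24;  p_5 = -7;  p_6 = 37;  p_7 = 27;  p_8 = -54;  p_9 = -71;  p_{10} = 64;  p_{11} = 152;  p_{12} = -47.

-47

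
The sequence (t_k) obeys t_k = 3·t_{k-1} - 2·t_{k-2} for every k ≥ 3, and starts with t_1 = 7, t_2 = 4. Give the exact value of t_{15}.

-49142

t_3 = -2;  t_4 = -14;  t_5 = -38;  …;  t_{12} = -6134;  t_{13} = -12278;  t_{14} = -24566;  t_{15} = -49142.
(Characteristic roots are 2 and 1.)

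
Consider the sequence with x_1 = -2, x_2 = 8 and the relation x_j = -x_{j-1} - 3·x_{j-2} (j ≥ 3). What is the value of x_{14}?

Iterate the recurrence:
x_3 = -2; x_4 = -22; x_5 = 28; …; x_{11} = -692; x_{12} = 1838; x_{13} = 238; x_{14} = -5752.

-5752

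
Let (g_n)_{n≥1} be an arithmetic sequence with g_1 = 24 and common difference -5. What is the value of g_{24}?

g_n = 24 + (n - 1)·(-5).
g_{24} = 24 + 23·(-5) = -91.

-91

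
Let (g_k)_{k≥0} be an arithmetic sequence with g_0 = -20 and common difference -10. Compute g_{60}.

g_k = -20 + (k - 0)·(-10).
g_{60} = -20 + 60·(-10) = -620.

-620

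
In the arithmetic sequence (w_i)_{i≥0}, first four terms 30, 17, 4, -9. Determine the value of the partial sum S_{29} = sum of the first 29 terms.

Common difference d = -13.
w_i = 30 + (i - 0)·(-13).
w_{28} = -334; S = 29·(30 + (-334))/2 = -4408.

-4408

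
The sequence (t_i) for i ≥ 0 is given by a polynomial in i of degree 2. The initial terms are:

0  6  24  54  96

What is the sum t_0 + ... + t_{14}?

6090

1st diffs: 6, 18, 30, 42.
2nd diffs: 12, 12, 12 (constant).
So t_i = 6i^2.
Continuing: …, 150, 216, 294, 384, …, t_{14} = 1176.
Summing i = 0..14 (15 terms) gives 6090.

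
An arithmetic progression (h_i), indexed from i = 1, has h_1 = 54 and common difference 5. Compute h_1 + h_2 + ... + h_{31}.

h_i = 54 + (i - 1)·5.
h_{31} = 204; S = 31·(54 + 204)/2 = 3999.

3999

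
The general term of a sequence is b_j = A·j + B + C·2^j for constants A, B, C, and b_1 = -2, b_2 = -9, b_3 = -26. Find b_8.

-1251

Write the equations: A + B + 2C = -2; 2A + B + 4C = -9; 3A + B + 8C = -26.
Subtracting the first from the second: A + 2C = -7.
Subtracting the second from the third: A + 4C = -17.
Solving: C = -5, A = 3, then B = 5.
Therefore b_8 = 24 + 5 + (-5)·256 = -1251.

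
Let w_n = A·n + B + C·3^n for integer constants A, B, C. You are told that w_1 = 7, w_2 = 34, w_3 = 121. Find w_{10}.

Plug in n = 1, 2, 3: A + B + 3C = 7; 2A + B + 9C = 34; 3A + B + 27C = 121.
Subtracting the first from the second: A + 6C = 27.
Subtracting the second from the third: A + 18C = 87.
Solving: C = 5, A = -3, then B = -5.
So w_n = -3·n + (-5) + 5·3^n; at n=10 this is 295210.

295210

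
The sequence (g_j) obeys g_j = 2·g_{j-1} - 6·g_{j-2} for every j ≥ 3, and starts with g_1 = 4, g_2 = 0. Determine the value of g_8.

-1344

Compute successive terms:
g_3 = -24, g_4 = -48, g_5 = 48, g_6 = 384, g_7 = 480, g_8 = -1344.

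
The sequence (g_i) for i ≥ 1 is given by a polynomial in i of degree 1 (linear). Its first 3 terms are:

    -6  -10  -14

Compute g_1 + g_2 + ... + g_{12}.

-336

1st diffs: -4, -4 (constant).
So g_i = -4i - 2.
Continuing: …, -18, -22, -26, -30, …, g_{12} = -50.
Summing i = 1..12 (12 terms) gives -336.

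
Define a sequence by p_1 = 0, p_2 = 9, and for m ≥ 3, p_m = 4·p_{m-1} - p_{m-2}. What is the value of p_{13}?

p_3 = 36; p_4 = 135; p_5 = 504; …; p_{10} = 364905; p_{11} = 1361844; p_{12} = 5082471; p_{13} = 18968040.

18968040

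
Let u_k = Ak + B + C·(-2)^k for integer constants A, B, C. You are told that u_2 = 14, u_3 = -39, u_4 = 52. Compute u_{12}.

Write the equations: 2A + B + 4C = 14; 3A + B - 8C = -39; 4A + B + 16C = 52.
Subtracting the first from the second: A - 12C = -53.
Subtracting the second from the third: A + 24C = 91.
Solving: C = 4, A = -5, then B = 8.
Therefore u_{12} = -60 + 8 + 4·4096 = 16332.

16332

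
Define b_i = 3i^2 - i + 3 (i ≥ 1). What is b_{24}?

b_{24} = 3·24^2 - 1·24 + 3 = 1707.

1707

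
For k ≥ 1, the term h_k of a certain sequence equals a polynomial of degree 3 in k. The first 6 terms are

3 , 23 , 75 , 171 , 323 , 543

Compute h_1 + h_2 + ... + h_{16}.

42208

1st diffs: 20, 52, 96, 152, 220.
2nd diffs: 32, 44, 56, 68.
3rd diffs: 12, 12, 12 (constant).
Newton forward-difference form: h_k = 3 + 20·C(k-1,1) + 32·C(k-1,2) + 12·C(k-1,3).
Continuing: …, 843, 1235, 1731, 2343, …, h_{16} = 9123.
Summing k = 1..16 (16 terms) gives 42208.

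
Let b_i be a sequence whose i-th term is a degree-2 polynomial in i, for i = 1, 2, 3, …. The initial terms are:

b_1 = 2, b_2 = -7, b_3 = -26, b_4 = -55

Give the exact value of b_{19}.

1st diffs: -9, -19, -29.
2nd diffs: -10, -10 (constant).
Newton forward-difference form: b_i = 2 + (-9)·C(i-1,1) + (-10)·C(i-1,2).
At i = 19: i-1 = 18, so b_{19} = 2 - 162 - 1530 = -1690.

-1690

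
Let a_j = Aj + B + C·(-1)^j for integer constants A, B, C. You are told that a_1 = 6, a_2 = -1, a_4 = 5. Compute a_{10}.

Write the equations: A + B - C = 6; 2A + B + C = -1; 4A + B + C = 5.
Subtracting the first from the second: A + 2C = -7.
Subtracting the second from the third: 2A = 6.
Solving: C = -5, A = 3, then B = -2.
Therefore a_{10} = 30 + (-2) + (-5)·1 = 23.

23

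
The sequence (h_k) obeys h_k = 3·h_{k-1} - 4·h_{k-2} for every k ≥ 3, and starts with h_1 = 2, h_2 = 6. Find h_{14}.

-15834

Compute successive terms:
h_3 = 10  h_4 = 6  h_5 = -22  …  h_{11} = 3082  h_{12} = 4230  h_{13} = 362  h_{14} = -15834.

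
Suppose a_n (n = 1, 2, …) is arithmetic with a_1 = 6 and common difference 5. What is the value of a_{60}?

a_n = 6 + (n - 1)·5.
a_{60} = 6 + 59·5 = 301.

301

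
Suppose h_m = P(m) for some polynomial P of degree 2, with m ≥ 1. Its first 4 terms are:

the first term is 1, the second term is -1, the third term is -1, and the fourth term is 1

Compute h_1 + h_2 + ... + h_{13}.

429

1st diffs: -2, 0, 2.
2nd diffs: 2, 2 (constant).
Newton forward-difference form: h_m = 1 + (-2)·C(m-1,1) + 2·C(m-1,2).
Continuing: …, 5, 11, 19, 29, …, h_{13} = 109.
Summing m = 1..13 (13 terms) gives 429.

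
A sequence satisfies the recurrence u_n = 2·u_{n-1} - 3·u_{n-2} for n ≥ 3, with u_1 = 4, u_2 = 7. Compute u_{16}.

4987

Compute successive terms:
u_3 = 2; u_4 = -17; u_5 = -40; …; u_{13} = -64; u_{14} = 4603; u_{15} = 9398; u_{16} = 4987.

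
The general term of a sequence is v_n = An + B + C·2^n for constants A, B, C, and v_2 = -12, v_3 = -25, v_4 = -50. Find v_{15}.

The three given values yield: 2A + B + 4C = -12; 3A + B + 8C = -25; 4A + B + 16C = -50.
Subtracting the first from the second: A + 4C = -13.
Subtracting the second from the third: A + 8C = -25.
Solving: C = -3, A = -1, then B = 2.
Therefore v_{15} = -15 + 2 + (-3)·32768 = -98317.

-98317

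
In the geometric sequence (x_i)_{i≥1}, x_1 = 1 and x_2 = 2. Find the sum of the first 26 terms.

Common ratio r = 2.
x_i = 1·2^(i-1).
S = 1·(2^26 - 1)/(2 - 1) = 1·(67108864 - 1)/(1) = 67108863.

67108863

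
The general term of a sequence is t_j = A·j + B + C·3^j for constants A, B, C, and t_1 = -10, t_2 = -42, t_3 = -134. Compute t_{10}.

Write the equations: A + B + 3C = -10; 2A + B + 9C = -42; 3A + B + 27C = -134.
Subtracting the first from the second: A + 6C = -32.
Subtracting the second from the third: A + 18C = -92.
Solving: C = -5, A = -2, then B = 7.
Hence t_{10} = -2·10 + 7 + (-5)·59049 = -295258.

-295258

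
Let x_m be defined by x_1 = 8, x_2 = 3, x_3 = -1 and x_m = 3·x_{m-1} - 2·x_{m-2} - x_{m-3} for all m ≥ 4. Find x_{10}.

-967

Compute successive terms:
x_4 = -17, x_5 = -52, x_6 = -121, x_7 = -242, x_8 = -432, x_9 = -691, x_{10} = -967.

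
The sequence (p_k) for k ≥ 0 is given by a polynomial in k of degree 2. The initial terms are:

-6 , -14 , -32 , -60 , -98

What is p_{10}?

1st diffs: -8, -18, -28, -38.
2nd diffs: -10, -10, -10 (constant).
Newton forward-difference form: p_k = -6 + (-8)·C(k,1) + (-10)·C(k,2).
At k = 10: k = 10, so p_{10} = -6 - 80 - 450 = -536.

-536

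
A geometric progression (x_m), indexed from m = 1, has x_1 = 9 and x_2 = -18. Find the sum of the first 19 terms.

1572867

Common ratio r = -2.
x_m = 9·(-2)^(m-1).
S = 9·((-2)^19 - 1)/(-2 - 1) = 9·(-524288 - 1)/(-3) = 1572867.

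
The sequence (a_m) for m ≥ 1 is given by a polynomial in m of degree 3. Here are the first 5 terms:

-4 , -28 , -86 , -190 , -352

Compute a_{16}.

-9394

1st diffs: -24, -58, -104, -162.
2nd diffs: -34, -46, -58.
3rd diffs: -12, -12 (constant).
Newton forward-difference form: a_m = -4 + (-24)·C(m-1,1) + (-34)·C(m-1,2) + (-12)·C(m-1,3).
At m = 16: m-1 = 15, so a_{16} = -4 - 360 - 3570 - 5460 = -9394.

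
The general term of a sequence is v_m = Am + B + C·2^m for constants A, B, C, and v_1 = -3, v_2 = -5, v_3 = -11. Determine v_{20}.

-2097113

The three given values yield: A + B + 2C = -3; 2A + B + 4C = -5; 3A + B + 8C = -11.
Subtracting the first from the second: A + 2C = -2.
Subtracting the second from the third: A + 4C = -6.
Solving: C = -2, A = 2, then B = -1.
Hence v_{20} = 2·20 + (-1) + (-2)·1048576 = -2097113.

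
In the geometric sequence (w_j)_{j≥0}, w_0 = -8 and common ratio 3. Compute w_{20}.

w_j = (-8)·3^(j-0).
w_{20} = (-8)·3^20 = -27894275208.

-27894275208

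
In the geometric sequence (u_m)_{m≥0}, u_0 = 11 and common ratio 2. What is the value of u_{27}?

1476395008

u_m = 11·2^(m-0).
u_{27} = 11·2^27 = 1476395008.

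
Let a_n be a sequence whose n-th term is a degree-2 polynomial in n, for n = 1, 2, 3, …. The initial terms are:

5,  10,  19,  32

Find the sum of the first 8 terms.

1st diffs: 5, 9, 13.
2nd diffs: 4, 4 (constant).
Newton forward-difference form: a_n = 5 + 5·C(n-1,1) + 4·C(n-1,2).
Continuing: 49, 70, 95, 124.
Summing n = 1..8 (8 terms) gives 404.

404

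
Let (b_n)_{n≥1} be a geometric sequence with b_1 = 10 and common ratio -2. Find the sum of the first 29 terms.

b_n = 10·(-2)^(n-1).
S = 10·((-2)^29 - 1)/(-2 - 1) = 10·(-536870912 - 1)/(-3) = 1789569710.

1789569710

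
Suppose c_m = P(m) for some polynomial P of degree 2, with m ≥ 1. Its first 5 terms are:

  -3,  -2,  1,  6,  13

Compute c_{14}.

1st diffs: 1, 3, 5, 7.
2nd diffs: 2, 2, 2 (constant).
So c_m = m^2 - 2m - 2.
Evaluating at m = 14 gives c_{14} = 166.

166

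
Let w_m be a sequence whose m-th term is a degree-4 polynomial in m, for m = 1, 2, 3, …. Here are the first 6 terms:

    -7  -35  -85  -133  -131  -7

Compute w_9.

1st diffs: -28, -50, -48, 2, 124.
2nd diffs: -22, 2, 50, 122.
3rd diffs: 24, 48, 72.
4th diffs: 24, 24 (constant).
So w_m = m^4 - 6m^3 - m - 1.
Evaluating at m = 9 gives w_9 = 2177.

2177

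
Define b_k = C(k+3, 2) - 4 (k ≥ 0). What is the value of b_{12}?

C(15, 2) = 105, so b_{12} = 101.

101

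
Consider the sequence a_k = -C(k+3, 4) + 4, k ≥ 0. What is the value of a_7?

-206

C(10, 4) = 210, so a_7 = -206.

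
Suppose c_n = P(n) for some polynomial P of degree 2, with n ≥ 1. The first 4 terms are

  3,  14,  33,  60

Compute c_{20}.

1st diffs: 11, 19, 27.
2nd diffs: 8, 8 (constant).
Newton forward-difference form: c_n = 3 + 11·C(n-1,1) + 8·C(n-1,2).
At n = 20: n-1 = 19, so c_{20} = 3 + 209 + 1368 = 1580.

1580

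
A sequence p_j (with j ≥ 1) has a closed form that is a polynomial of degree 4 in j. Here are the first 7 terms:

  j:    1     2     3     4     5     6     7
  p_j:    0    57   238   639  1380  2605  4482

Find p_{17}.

1st diffs: 57, 181, 401, 741, 1225, 1877.
2nd diffs: 124, 220, 340, 484, 652.
3rd diffs: 96, 120, 144, 168.
4th diffs: 24, 24, 24 (constant).
So p_j = j^4 + 6j^3 + j^2 - 3j - 5.
Evaluating at j = 17 gives p_{17} = 113232.

113232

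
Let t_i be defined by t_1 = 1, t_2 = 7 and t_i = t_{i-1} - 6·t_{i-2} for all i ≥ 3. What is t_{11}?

t_3 = 1, t_4 = -41, t_5 = -47, t_6 = 199, t_7 = 481, t_8 = -713, t_9 = -3599, t_{10} = 679, t_{11} = 22273.

22273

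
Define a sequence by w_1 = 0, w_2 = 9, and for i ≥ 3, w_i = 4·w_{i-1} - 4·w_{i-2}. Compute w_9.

Iterate the recurrence:
w_3 = 36;  w_4 = 108;  w_5 = 288;  w_6 = 720;  w_7 = 1728;  w_8 = 4032;  w_9 = 9216.
(Characteristic roots are 2 and 2.)

9216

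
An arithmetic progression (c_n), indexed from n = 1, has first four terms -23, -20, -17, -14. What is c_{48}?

118

Common difference d = 3.
c_n = -23 + (n - 1)·3.
c_{48} = -23 + 47·3 = 118.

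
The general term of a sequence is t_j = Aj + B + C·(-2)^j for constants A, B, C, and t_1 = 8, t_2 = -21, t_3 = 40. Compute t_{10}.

At j = 1, 2, 3: A + B - 2C = 8; 2A + B + 4C = -21; 3A + B - 8C = 40.
Subtracting the first from the second: A + 6C = -29.
Subtracting the second from the third: A - 12C = 61.
Solving: C = -5, A = 1, then B = -3.
So t_j = 1·j + (-3) + (-5)·(-2)^j; at j=10 this is -5113.

-5113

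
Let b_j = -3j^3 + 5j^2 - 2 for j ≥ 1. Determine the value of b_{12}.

b_{12} = -3·12^3 + 5·12^2 - 2 = -4466.

-4466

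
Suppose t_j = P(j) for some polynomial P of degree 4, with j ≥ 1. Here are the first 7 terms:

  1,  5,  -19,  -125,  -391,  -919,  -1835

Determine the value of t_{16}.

1st diffs: 4, -24, -106, -266, -528, -916.
2nd diffs: -28, -82, -160, -262, -388.
3rd diffs: -54, -78, -102, -126.
4th diffs: -24, -24, -24 (constant).
Newton forward-difference form: t_j = 1 + 4·C(j-1,1) + (-28)·C(j-1,2) + (-54)·C(j-1,3) + (-24)·C(j-1,4).
At j = 16: j-1 = 15, so t_{16} = 1 + 60 - 2940 - 24570 - 32760 = -60209.

-60209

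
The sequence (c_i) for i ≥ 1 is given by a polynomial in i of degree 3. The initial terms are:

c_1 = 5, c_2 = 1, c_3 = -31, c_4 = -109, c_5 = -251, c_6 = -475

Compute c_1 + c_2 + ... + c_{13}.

1st diffs: -4, -32, -78, -142, -224.
2nd diffs: -28, -46, -64, -82.
3rd diffs: -18, -18, -18 (constant).
Newton forward-difference form: c_i = 5 + (-4)·C(i-1,1) + (-28)·C(i-1,2) + (-18)·C(i-1,3).
Continuing: …, -799, -1241, -1819, -2551, …, c_{13} = -5851.
Summing i = 1..13 (13 terms) gives -21125.

-21125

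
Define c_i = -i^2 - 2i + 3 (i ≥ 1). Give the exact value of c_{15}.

-252

c_{15} = -1·15^2 - 2·15 + 3 = -252.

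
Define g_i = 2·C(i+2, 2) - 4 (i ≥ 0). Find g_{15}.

268

C(17, 2) = 136, so g_{15} = 268.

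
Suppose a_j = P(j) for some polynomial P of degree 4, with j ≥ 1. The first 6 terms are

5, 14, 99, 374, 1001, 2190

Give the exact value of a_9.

1st diffs: 9, 85, 275, 627, 1189.
2nd diffs: 76, 190, 352, 562.
3rd diffs: 114, 162, 210.
4th diffs: 48, 48 (constant).
Newton forward-difference form: a_j = 5 + 9·C(j-1,1) + 76·C(j-1,2) + 114·C(j-1,3) + 48·C(j-1,4).
At j = 9: j-1 = 8, so a_9 = 5 + 72 + 2128 + 6384 + 3360 = 11949.

11949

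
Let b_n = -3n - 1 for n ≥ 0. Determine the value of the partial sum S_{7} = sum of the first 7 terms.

Over n = 0..6: Σn = 21.
Total = (-3)·21 + (-1)·7 = -70.

-70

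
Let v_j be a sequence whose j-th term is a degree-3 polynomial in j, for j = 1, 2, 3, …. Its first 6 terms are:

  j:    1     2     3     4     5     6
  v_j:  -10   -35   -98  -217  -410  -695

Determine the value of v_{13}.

-6778

1st diffs: -25, -63, -119, -193, -285.
2nd diffs: -38, -56, -74, -92.
3rd diffs: -18, -18, -18 (constant).
So v_j = -3j^3 - j^2 - j - 5.
Evaluating at j = 13 gives v_{13} = -6778.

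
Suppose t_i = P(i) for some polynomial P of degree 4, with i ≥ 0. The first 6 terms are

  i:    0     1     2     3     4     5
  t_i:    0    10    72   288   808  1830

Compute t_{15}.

1st diffs: 10, 62, 216, 520, 1022.
2nd diffs: 52, 154, 304, 502.
3rd diffs: 102, 150, 198.
4th diffs: 48, 48 (constant).
So t_i = 2i^4 + 5i^3 - 3i^2 + 6i.
Evaluating at i = 15 gives t_{15} = 117540.

117540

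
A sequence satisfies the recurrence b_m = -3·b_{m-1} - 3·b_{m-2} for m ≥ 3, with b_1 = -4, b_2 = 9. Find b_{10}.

Compute successive terms:
b_3 = -15, b_4 = 18, b_5 = -9, b_6 = -27, b_7 = 108, b_8 = -243, b_9 = 405, b_{10} = -486.

-486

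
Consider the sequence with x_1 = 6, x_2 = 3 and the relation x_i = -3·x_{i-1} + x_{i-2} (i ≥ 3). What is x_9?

Step forward from the initial values:
x_3 = -3; x_4 = 12; x_5 = -39; x_6 = 129; x_7 = -426; x_8 = 1407; x_9 = -4647.

-4647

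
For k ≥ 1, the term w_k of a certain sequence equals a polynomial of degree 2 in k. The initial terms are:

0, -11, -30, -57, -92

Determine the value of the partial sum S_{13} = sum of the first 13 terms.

1st diffs: -11, -19, -27, -35.
2nd diffs: -8, -8, -8 (constant).
So w_k = -4k^2 + k + 3.
Continuing: …, -135, -186, -245, -312, …, w_{13} = -660.
Summing k = 1..13 (13 terms) gives -3146.

-3146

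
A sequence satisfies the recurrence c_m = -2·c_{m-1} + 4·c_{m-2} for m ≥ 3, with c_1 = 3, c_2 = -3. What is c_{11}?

188928

Compute successive terms:
c_3 = 18  c_4 = -48  c_5 = 168  c_6 = -528  c_7 = 1728  c_8 = -5568  c_9 = 18048  c_{10} = -58368  c_{11} = 188928.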